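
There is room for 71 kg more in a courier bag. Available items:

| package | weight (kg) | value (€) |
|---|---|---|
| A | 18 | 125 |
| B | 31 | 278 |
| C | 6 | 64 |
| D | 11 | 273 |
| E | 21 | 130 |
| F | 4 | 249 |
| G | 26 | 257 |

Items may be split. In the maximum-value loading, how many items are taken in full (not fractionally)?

4

Greedy by value/weight ratio, highest first.
Order: F (249/4=62.25) > D (273/11=24.82) > C (64/6=10.67) > G (257/26=9.88) > B (278/31=8.97) > A (125/18=6.94) > E (130/21=6.19)
Fill: take F (4 @ 249) → take D (11 @ 273) → take C (6 @ 64) → take G (26 @ 257) → take 24/31 of B → 215.23; 71/71 used.
4 item(s) taken whole; one partial (take 24/31 of B).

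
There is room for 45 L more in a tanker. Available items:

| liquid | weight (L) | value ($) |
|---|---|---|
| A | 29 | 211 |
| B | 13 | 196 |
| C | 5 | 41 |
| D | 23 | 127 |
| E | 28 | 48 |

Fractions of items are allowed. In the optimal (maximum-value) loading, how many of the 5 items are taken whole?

Greedy by value/weight ratio, highest first.
Order: B (196/13=15.08) > C (41/5=8.20) > A (211/29=7.28) > D (127/23=5.52) > E (48/28=1.71)
Fill: take B (13 @ 196) → take C (5 @ 41) → take 27/29 of A → 196.45; 45/45 used.
2 item(s) taken whole; one partial (take 27/29 of A).

2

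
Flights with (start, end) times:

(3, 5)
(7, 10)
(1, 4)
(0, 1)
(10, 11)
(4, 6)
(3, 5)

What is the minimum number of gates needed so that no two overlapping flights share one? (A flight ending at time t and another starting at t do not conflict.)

Events (time:±→running): 0:+→1 1:-→0 1:+→1 3:+→2 3:+→3 … peak 3.

3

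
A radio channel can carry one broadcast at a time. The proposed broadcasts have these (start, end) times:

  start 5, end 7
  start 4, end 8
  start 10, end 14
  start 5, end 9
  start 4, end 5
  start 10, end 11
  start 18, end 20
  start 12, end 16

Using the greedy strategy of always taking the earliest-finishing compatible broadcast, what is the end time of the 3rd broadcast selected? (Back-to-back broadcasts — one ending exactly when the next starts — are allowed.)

11

Sort by end time and greedily take each interval whose start is ≥ the last chosen end.
Sorted by end: (4,5)  (5,7)  (4,8)  (5,9)  (10,11)  (10,14)  (12,16)  (18,20)
take (4,5); take (5,7); skip (4,8); skip (5,9); take (10,11); take (12,16); take (18,20).
Selected: (4,5) (5,7) (10,11) (12,16) (18,20)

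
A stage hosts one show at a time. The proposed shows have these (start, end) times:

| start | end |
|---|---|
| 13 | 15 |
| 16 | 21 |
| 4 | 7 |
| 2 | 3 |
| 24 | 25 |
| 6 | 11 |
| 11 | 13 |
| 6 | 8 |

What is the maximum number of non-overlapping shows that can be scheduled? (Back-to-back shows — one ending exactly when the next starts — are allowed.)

6

By end time: (2,3), (4,7), (6,8), (6,11), (11,13), (13,15), (16,21), (24,25).
Pick (2,3); next start ≥ 3 → (4,7); next start ≥ 7 → (11,13); next start ≥ 13 → (13,15); next start ≥ 15 → (16,21); next start ≥ 21 → (24,25).
Selected 6 shows.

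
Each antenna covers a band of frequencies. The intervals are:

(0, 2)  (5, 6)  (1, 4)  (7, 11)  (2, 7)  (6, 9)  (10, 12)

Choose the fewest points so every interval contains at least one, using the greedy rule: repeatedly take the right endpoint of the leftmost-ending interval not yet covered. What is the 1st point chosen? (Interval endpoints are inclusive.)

Sorted: [0,2] [1,4] [5,6] [2,7] [6,9] [7,11] [10,12]
{[0,2],[1,4]} hit by 2; {[5,6],[2,7],[6,9]} hit by 6; {[7,11],[10,12]} hit by 11.
Points: 2, 6, 11 (3 total).

2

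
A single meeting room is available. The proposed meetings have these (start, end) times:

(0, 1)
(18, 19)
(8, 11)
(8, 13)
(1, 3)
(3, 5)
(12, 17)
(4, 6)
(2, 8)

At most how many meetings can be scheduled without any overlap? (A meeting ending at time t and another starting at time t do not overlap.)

By end time: (0,1), (1,3), (3,5), (4,6), (2,8), (8,11), (8,13), (12,17), (18,19).
Pick (0,1); next start ≥ 1 → (1,3); next start ≥ 3 → (3,5); next start ≥ 5 → (8,11); next start ≥ 11 → (12,17); next start ≥ 17 → (18,19).
Selected 6 meetings.

6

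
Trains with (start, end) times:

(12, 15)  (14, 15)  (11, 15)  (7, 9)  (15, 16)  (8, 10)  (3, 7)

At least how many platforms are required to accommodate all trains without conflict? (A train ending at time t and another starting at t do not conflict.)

3

The answer is the maximum number of intervals overlapping at any instant.
Events (time:±→running): 3:+→1 7:-→0 7:+→1 8:+→2 9:-→1 10:-→0 11:+→1 12:+→2 14:+→3 … peak 3.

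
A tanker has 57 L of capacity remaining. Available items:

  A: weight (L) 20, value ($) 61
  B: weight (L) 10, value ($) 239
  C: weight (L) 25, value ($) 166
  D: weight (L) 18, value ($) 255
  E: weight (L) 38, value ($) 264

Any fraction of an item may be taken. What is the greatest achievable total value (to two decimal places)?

695.47

Greedy by value/weight ratio, highest first.
Order: B (239/10=23.90) > D (255/18=14.17) > E (264/38=6.95) > C (166/25=6.64) > A (61/20=3.05)
Fill: take B (10 @ 239) → take D (18 @ 255) → take 29/38 of E → 201.47; 57/57 used.
Total value = 695.47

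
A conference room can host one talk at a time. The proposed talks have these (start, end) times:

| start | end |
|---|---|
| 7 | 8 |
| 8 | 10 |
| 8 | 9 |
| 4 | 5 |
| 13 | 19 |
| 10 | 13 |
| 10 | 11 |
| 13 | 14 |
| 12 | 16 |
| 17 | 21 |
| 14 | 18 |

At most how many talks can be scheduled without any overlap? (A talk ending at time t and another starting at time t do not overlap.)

6

By end time: (4,5), (7,8), (8,9), (8,10), (10,11), (10,13), (13,14), (12,16), (14,18), (13,19), (17,21).
Pick (4,5); next start ≥ 5 → (7,8); next start ≥ 8 → (8,9); next start ≥ 9 → (10,11); next start ≥ 11 → (13,14); next start ≥ 14 → (14,18).
Selected 6 talks.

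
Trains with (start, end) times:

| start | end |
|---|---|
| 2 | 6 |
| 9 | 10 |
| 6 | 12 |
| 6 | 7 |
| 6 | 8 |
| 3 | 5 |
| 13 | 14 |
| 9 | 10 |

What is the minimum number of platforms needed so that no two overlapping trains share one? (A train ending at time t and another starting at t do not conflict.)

starts: [2, 3, 6, 6, 6, 9, 9, 13]
ends:   [5, 6, 7, 8, 10, 10, 12, 14]
s2→1 s3→2 e5→1 e6→0 s6→1 s6→2 s6→3  — peak 3.

3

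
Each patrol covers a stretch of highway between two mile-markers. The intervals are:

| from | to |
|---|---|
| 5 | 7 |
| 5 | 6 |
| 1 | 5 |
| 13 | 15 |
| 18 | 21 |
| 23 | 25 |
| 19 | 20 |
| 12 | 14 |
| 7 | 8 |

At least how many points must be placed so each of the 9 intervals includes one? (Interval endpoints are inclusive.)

Sorted: [1,5] [5,6] [5,7] [7,8] [12,14] [13,15] [19,20] [18,21] [23,25]
{[1,5],[5,6],[5,7]} hit by 5; {[7,8]} hit by 8; {[12,14],[13,15]} hit by 14; {[19,20],[18,21]} hit by 20; {[23,25]} hit by 25.
Points: 5, 8, 14, 20, 25 (5 total).

5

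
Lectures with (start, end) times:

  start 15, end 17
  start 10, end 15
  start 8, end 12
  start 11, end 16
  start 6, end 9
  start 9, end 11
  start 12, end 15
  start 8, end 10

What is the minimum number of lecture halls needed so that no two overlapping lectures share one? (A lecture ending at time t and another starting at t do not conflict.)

Events (time:±→running): 6:+→1 8:+→2 8:+→3 … peak 3.

3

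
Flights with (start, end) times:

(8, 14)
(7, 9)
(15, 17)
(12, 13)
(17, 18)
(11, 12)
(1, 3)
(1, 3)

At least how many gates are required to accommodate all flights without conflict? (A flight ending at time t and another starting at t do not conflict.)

2

The answer is the maximum number of intervals overlapping at any instant.
Events (time:±→running): 1:+→1 1:+→2 … peak 2.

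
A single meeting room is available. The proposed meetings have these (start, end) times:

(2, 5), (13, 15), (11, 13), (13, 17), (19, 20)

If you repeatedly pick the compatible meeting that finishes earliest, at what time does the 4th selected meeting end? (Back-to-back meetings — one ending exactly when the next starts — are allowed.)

Greedy by earliest finish: after sorting by end time, pick each interval compatible with the last pick.
Sorted by end: (2,5)  (11,13)  (13,15)  (13,17)  (19,20)
take (2,5); take (11,13); take (13,15); take (19,20).
Selected: (2,5) (11,13) (13,15) (19,20)

20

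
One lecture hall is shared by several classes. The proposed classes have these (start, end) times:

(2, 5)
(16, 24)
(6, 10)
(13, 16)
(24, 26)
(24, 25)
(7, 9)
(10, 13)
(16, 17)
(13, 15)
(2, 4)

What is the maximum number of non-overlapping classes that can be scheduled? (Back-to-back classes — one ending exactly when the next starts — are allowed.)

Sorted by end: (2,4)  (2,5)  (7,9)  (6,10)  (10,13)  (13,15)  (13,16)  (16,17)  (16,24)  (24,25)  (24,26)
take (2,4); take (7,9); take (10,13); take (13,15); skip (13,16); take (16,17); skip (16,24); take (24,25).
Selected 6 classes.

6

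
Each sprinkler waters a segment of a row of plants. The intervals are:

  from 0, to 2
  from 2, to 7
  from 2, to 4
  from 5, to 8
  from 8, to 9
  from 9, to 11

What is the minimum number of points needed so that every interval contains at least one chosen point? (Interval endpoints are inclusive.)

Sort by right endpoint; whenever an interval is uncovered, place a point at its right end.
By right end: [0,2]  [2,4]  [2,7]  [5,8]  [8,9]  [9,11]
[0,2] uncovered → point at 2; [5,8] uncovered → point at 8; [9,11] uncovered → point at 11.
Points: 2, 8, 11 (3 total).

3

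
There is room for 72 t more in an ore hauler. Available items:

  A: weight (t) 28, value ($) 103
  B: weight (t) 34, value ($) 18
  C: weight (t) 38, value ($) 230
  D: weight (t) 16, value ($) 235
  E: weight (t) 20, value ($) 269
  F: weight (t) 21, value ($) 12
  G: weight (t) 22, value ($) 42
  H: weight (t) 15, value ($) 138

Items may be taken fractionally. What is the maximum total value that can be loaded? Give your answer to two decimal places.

Sort by value per unit weight and fill in that order.
Order: D (235/16=14.69) > E (269/20=13.45) > H (138/15=9.20) > C (230/38=6.05) > A (103/28=3.68) > G (42/22=1.91) > F (12/21=0.57) > B (18/34=0.53)
Fill: take D (16 @ 235) → take E (20 @ 269) → take H (15 @ 138) → take 21/38 of C → 127.11; 72/72 used.
Total value = 769.11

769.11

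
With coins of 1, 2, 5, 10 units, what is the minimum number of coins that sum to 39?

Use the largest denomination that fits, subtract, and repeat.
39 = 3×10 + 1×5 + 2×2
Total coins = 3 + 1 + 2 = 6

6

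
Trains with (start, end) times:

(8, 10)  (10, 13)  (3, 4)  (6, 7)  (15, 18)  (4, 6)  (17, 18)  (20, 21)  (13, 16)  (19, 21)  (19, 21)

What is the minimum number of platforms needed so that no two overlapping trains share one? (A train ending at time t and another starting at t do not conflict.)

3

Events (time:±→running): 3:+→1 4:-→0 4:+→1 6:-→0 6:+→1 7:-→0 8:+→1 10:-→0 10:+→1 13:-→0 13:+→1 15:+→2 16:-→1 17:+→2 18:-→1 18:-→0 19:+→1 19:+→2 20:+→3 … peak 3.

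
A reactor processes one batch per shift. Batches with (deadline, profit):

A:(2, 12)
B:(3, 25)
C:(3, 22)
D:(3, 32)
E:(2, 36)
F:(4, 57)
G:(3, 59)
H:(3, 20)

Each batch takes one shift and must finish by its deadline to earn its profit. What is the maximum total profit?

184

Profit order: G=59 F=57 E=36 D=32 B=25 C=22 H=20 A=12
Assign: G→slot 3, F→slot 4, E→slot 2, D→slot 1, B skipped, C skipped, H skipped, A skipped.
Slots: [1:D] [2:E] [3:G] [4:F]
Profit = 32 + 36 + 59 + 57 = 184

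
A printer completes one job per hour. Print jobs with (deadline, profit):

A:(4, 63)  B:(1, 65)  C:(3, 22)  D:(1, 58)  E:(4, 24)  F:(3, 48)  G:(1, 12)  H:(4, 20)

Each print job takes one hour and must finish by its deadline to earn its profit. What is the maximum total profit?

Profit order: B=65 A=63 D=58 F=48 E=24 C=22 H=20 G=12
Assign: B→slot 1, A→slot 4, D skipped, F→slot 3, E→slot 2, C skipped, H skipped, G skipped.
Slots: [1:B] [2:E] [3:F] [4:A]
Profit = 65 + 24 + 48 + 63 = 200

200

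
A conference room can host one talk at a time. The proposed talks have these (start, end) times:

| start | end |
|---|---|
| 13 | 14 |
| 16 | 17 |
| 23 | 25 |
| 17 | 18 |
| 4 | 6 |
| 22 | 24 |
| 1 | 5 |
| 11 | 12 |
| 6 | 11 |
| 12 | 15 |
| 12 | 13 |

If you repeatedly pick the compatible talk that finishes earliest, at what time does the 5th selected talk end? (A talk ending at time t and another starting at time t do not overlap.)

14

Sorted by end: (1,5)  (4,6)  (6,11)  (11,12)  (12,13)  (13,14)  (12,15)  (16,17)  (17,18)  (22,24)  (23,25)
take (1,5); take (6,11); take (11,12); take (12,13); take (13,14); skip (12,15); take (16,17); take (17,18); take (22,24).
Selected: (1,5) (6,11) (11,12) (12,13) (13,14) (16,17) (17,18) (22,24)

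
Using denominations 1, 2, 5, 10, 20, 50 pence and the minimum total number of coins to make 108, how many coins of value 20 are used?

0

108 = 2×50 + 1×5 + 1×2 + 1×1
Count of 20: 0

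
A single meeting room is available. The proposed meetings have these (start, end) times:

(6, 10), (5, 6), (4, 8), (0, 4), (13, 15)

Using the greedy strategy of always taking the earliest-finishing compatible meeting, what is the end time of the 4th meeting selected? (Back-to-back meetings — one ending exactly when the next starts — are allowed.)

By end time: (0,4), (5,6), (4,8), (6,10), (13,15).
Pick (0,4); next start ≥ 4 → (5,6); next start ≥ 6 → (6,10); next start ≥ 10 → (13,15).
Selected: (0,4) (5,6) (6,10) (13,15)

15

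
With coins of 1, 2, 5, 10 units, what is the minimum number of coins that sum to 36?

Use the largest denomination that fits, subtract, and repeat.
36 − 3×10→6 − 1×5→1 − 1×1→0
Total coins = 3 + 1 + 1 = 5

5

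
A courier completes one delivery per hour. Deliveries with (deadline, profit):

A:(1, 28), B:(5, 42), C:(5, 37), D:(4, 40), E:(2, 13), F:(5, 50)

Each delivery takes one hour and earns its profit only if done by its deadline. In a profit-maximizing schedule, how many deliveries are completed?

Take jobs in profit order; each goes to the latest open slot no later than its deadline.
By profit: F(d5,50), B(d5,42), D(d4,40), C(d5,37), A(d1,28), E(d2,13)
F→slot 5; B→slot 4; D→slot 3; C→slot 2; A→slot 1; E skipped.
5 of 6 scheduled.

5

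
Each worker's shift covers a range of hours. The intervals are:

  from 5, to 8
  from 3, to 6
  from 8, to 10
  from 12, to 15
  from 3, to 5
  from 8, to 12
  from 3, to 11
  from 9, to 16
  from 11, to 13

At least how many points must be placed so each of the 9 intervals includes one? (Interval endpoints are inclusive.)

Sort by right endpoint; whenever an interval is uncovered, place a point at its right end.
Sorted: [3,5] [3,6] [5,8] [8,10] [3,11] [8,12] [11,13] [12,15] [9,16]
{[3,5],[3,6],[5,8]} hit by 5; {[8,10],[3,11],[8,12]} hit by 10; {[11,13],[12,15],[9,16]} hit by 13.
Points: 5, 10, 13 (3 total).

3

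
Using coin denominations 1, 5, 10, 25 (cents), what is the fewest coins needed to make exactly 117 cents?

8

117 − 4×25→17 − 1×10→7 − 1×5→2 − 2×1→0
Total coins = 4 + 1 + 1 + 2 = 8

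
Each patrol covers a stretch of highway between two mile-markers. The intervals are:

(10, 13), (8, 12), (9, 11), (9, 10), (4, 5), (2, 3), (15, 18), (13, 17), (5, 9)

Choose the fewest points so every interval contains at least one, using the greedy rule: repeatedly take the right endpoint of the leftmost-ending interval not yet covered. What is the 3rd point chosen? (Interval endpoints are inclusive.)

10

Sort by right endpoint; whenever an interval is uncovered, place a point at its right end.
By right end: [2,3]  [4,5]  [5,9]  [9,10]  [9,11]  [8,12]  [10,13]  [13,17]  [15,18]
[2,3] uncovered → point at 3; [4,5] uncovered → point at 5; [9,10] uncovered → point at 10; [13,17] uncovered → point at 17.
Points: 3, 5, 10, 17 (4 total).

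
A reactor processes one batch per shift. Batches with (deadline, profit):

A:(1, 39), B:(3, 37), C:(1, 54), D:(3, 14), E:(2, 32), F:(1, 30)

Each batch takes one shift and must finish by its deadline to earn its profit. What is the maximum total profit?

123

Take jobs in profit order; each goes to the latest open slot no later than its deadline.
Profit order: C=54 A=39 B=37 E=32 F=30 D=14
Assign: C→slot 1, A skipped, B→slot 3, E→slot 2, F skipped, D skipped.
Slots: [1:C] [2:E] [3:B]
Profit = 54 + 32 + 37 = 123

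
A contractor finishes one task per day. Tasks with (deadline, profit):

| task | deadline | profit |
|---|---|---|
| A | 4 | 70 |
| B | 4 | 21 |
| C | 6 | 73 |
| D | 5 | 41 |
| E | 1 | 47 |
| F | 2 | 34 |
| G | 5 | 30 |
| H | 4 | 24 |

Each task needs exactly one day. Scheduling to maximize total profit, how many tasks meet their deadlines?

6

By profit: C(d6,73), A(d4,70), E(d1,47), D(d5,41), F(d2,34), G(d5,30), H(d4,24), B(d4,21)
C→slot 6; A→slot 4; E→slot 1; D→slot 5; F→slot 2; G→slot 3; H skipped; B skipped.
6 of 8 scheduled.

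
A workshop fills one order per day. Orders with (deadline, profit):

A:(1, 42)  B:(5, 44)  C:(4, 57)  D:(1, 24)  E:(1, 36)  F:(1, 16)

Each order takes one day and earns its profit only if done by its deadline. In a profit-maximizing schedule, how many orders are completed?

Take jobs in profit order; each goes to the latest open slot no later than its deadline.
By profit: C(d4,57), B(d5,44), A(d1,42), E(d1,36), D(d1,24), F(d1,16)
C→slot 4; B→slot 5; A→slot 1; E skipped; D skipped; F skipped.
3 of 6 scheduled.

3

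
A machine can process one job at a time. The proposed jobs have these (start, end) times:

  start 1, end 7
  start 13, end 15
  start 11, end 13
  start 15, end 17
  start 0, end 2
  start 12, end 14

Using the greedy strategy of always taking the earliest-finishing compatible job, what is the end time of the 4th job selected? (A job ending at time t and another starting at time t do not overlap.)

17

Greedy by earliest finish: after sorting by end time, pick each interval compatible with the last pick.
By end time: (0,2), (1,7), (11,13), (12,14), (13,15), (15,17).
Pick (0,2); next start ≥ 2 → (11,13); next start ≥ 13 → (13,15); next start ≥ 15 → (15,17).
Selected: (0,2) (11,13) (13,15) (15,17)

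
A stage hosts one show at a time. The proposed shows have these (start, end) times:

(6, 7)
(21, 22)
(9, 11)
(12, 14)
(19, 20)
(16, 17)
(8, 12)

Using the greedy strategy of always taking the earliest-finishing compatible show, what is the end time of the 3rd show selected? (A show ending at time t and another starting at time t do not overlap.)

14

Greedy by earliest finish: after sorting by end time, pick each interval compatible with the last pick.
Sorted by end: (6,7)  (9,11)  (8,12)  (12,14)  (16,17)  (19,20)  (21,22)
take (6,7); take (9,11); skip (8,12); take (12,14); take (16,17); take (19,20); take (21,22).
Selected: (6,7) (9,11) (12,14) (16,17) (19,20) (21,22)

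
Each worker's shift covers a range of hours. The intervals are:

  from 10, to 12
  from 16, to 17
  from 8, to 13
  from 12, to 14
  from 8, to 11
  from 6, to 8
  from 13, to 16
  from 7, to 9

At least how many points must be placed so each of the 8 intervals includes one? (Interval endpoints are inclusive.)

3

Sort by right endpoint; whenever an interval is uncovered, place a point at its right end.
Sorted: [6,8] [7,9] [8,11] [10,12] [8,13] [12,14] [13,16] [16,17]
{[6,8],[7,9],[8,11]} hit by 8; {[10,12],[8,13],[12,14]} hit by 12; {[13,16],[16,17]} hit by 16.
Points: 8, 12, 16 (3 total).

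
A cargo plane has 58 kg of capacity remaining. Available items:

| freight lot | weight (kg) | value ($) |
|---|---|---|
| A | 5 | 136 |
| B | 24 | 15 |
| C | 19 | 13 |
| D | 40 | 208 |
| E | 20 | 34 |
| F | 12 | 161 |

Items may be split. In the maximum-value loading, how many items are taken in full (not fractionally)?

3

Greedy by value/weight ratio, highest first.
Ratios (sorted): A 27.20, F 13.42, D 5.20, E 1.70, C 0.68, B 0.62
take A (5 @ 136); take F (12 @ 161); take D (40 @ 208); take 1/20 of E → 1.70. Capacity used 58/58.
3 item(s) taken whole; one partial (take 1/20 of E).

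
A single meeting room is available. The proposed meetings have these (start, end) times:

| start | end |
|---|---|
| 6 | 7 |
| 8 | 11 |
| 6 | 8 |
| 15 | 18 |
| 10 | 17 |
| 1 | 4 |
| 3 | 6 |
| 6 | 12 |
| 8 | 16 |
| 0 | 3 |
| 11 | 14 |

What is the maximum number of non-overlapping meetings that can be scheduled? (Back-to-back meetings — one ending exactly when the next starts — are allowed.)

Order by finish time; keep every interval that doesn't clash with the previous kept one.
By end time: (0,3), (1,4), (3,6), (6,7), (6,8), (8,11), (6,12), (11,14), (8,16), (10,17), (15,18).
Pick (0,3); next start ≥ 3 → (3,6); next start ≥ 6 → (6,7); next start ≥ 7 → (8,11); next start ≥ 11 → (11,14); next start ≥ 14 → (15,18).
Selected 6 meetings.

6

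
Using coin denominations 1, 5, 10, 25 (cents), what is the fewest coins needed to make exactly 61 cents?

4

61 − 2×25→11 − 1×10→1 − 1×1→0
Total coins = 2 + 1 + 1 = 4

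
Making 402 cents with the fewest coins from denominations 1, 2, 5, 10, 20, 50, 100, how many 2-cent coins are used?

1

Greedy: take as many of the largest coin as possible, then repeat with the remainder.
402 − 4×100→2 − 1×2→0
Count of 2: 1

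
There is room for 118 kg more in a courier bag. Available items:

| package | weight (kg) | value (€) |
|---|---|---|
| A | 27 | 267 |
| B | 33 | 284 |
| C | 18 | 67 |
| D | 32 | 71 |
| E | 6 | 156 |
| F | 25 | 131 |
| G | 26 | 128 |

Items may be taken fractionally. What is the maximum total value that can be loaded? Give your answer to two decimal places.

Sort by value per unit weight and fill in that order.
Order: E (156/6=26.00) > A (267/27=9.89) > B (284/33=8.61) > F (131/25=5.24) > G (128/26=4.92) > C (67/18=3.72) > D (71/32=2.22)
Fill: take E (6 @ 156) → take A (27 @ 267) → take B (33 @ 284) → take F (25 @ 131) → take G (26 @ 128) → take 1/18 of C → 3.72; 118/118 used.
Total value = 969.72

969.72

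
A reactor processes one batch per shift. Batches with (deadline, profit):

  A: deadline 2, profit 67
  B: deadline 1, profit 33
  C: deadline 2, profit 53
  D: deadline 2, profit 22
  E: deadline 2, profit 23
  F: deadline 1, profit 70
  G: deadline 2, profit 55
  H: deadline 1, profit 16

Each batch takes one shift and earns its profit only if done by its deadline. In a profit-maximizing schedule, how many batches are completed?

Sort by profit descending; place each in the latest free slot ≤ its deadline.
By profit: F(d1,70), A(d2,67), G(d2,55), C(d2,53), B(d1,33), E(d2,23), D(d2,22), H(d1,16)
F→slot 1; A→slot 2; G skipped; C skipped; B skipped; E skipped; D skipped; H skipped.
2 of 8 scheduled.

2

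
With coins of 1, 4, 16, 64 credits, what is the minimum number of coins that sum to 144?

3

144 − 2×64→16 − 1×16→0
Total coins = 2 + 1 = 3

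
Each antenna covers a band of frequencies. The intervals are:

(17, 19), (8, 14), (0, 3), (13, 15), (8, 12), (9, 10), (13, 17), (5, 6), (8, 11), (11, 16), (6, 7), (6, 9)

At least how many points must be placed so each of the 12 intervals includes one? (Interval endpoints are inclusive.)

5

Process intervals by earliest right end; each time one isn't hit yet, stab at its right endpoint.
By right end: [0,3]  [5,6]  [6,7]  [6,9]  [9,10]  [8,11]  [8,12]  [8,14]  [13,15]  [11,16]  [13,17]  [17,19]
[0,3] uncovered → point at 3; [5,6] uncovered → point at 6; [9,10] uncovered → point at 10; [13,15] uncovered → point at 15; [17,19] uncovered → point at 19.
Points: 3, 6, 10, 15, 19 (5 total).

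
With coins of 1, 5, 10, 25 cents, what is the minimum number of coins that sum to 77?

5

Greedy: take as many of the largest coin as possible, then repeat with the remainder.
77 − 3×25→2 − 2×1→0
Total coins = 3 + 2 = 5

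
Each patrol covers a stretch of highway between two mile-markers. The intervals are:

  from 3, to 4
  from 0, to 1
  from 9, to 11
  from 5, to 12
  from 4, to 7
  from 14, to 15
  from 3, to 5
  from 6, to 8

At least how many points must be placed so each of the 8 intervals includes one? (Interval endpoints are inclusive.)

5

Sort by right endpoint; whenever an interval is uncovered, place a point at its right end.
Sorted: [0,1] [3,4] [3,5] [4,7] [6,8] [9,11] [5,12] [14,15]
{[0,1]} hit by 1; {[3,4],[3,5],[4,7]} hit by 4; {[6,8]} hit by 8; {[9,11],[5,12]} hit by 11; {[14,15]} hit by 15.
Points: 1, 4, 8, 11, 15 (5 total).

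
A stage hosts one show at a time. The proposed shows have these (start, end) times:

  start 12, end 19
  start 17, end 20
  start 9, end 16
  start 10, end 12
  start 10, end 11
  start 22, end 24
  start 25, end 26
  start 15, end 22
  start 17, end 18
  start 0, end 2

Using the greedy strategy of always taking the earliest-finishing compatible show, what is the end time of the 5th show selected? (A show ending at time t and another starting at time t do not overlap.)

26

Order by finish time; keep every interval that doesn't clash with the previous kept one.
By end time: (0,2), (10,11), (10,12), (9,16), (17,18), (12,19), (17,20), (15,22), (22,24), (25,26).
Pick (0,2); next start ≥ 2 → (10,11); next start ≥ 11 → (17,18); next start ≥ 18 → (22,24); next start ≥ 24 → (25,26).
Selected: (0,2) (10,11) (17,18) (22,24) (25,26)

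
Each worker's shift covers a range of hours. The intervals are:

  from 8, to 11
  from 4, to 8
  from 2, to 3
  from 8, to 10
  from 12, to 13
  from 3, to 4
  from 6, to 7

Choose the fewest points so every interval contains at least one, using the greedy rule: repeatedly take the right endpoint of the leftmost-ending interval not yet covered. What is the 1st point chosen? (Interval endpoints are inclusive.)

Process intervals by earliest right end; each time one isn't hit yet, stab at its right endpoint.
Sorted: [2,3] [3,4] [6,7] [4,8] [8,10] [8,11] [12,13]
{[2,3],[3,4]} hit by 3; {[6,7],[4,8]} hit by 7; {[8,10],[8,11]} hit by 10; {[12,13]} hit by 13.
Points: 3, 7, 10, 13 (4 total).

3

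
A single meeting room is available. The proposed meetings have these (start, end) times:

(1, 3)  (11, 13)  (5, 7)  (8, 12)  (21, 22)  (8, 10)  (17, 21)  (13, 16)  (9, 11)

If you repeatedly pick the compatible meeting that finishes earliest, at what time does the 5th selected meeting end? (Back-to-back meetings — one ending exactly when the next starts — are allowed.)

16

By end time: (1,3), (5,7), (8,10), (9,11), (8,12), (11,13), (13,16), (17,21), (21,22).
Pick (1,3); next start ≥ 3 → (5,7); next start ≥ 7 → (8,10); next start ≥ 10 → (11,13); next start ≥ 13 → (13,16); next start ≥ 16 → (17,21); next start ≥ 21 → (21,22).
Selected: (1,3) (5,7) (8,10) (11,13) (13,16) (17,21) (21,22)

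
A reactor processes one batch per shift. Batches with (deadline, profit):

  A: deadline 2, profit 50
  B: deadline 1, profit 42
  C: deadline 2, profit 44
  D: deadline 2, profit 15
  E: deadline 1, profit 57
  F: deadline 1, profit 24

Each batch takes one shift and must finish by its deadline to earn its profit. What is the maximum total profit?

107

By profit: E(d1,57), A(d2,50), C(d2,44), B(d1,42), F(d1,24), D(d2,15)
E→slot 1; A→slot 2; C skipped; B skipped; F skipped; D skipped.
Profit = 57 + 50 = 107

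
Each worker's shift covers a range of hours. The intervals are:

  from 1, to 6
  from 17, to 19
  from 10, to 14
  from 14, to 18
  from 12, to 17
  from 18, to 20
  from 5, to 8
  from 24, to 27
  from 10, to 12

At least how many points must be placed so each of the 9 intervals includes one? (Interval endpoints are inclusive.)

Sort by right endpoint; whenever an interval is uncovered, place a point at its right end.
By right end: [1,6]  [5,8]  [10,12]  [10,14]  [12,17]  [14,18]  [17,19]  [18,20]  [24,27]
[1,6] uncovered → point at 6; [10,12] uncovered → point at 12; [14,18] uncovered → point at 18; [24,27] uncovered → point at 27.
Points: 6, 12, 18, 27 (4 total).

4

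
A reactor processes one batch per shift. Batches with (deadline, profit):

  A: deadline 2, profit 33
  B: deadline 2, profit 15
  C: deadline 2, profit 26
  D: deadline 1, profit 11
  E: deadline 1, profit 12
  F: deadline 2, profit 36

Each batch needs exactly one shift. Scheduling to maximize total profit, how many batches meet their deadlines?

2

Sort by profit descending; place each in the latest free slot ≤ its deadline.
By profit: F(d2,36), A(d2,33), C(d2,26), B(d2,15), E(d1,12), D(d1,11)
F→slot 2; A→slot 1; C skipped; B skipped; E skipped; D skipped.
2 of 6 scheduled.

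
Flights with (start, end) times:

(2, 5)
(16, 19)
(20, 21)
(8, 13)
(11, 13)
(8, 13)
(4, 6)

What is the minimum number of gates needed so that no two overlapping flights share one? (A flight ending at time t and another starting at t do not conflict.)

3

starts: [2, 4, 8, 8, 11, 16, 20]
ends:   [5, 6, 13, 13, 13, 19, 21]
s2→1 s4→2 e5→1 e6→0 s8→1 s8→2 s11→3  — peak 3.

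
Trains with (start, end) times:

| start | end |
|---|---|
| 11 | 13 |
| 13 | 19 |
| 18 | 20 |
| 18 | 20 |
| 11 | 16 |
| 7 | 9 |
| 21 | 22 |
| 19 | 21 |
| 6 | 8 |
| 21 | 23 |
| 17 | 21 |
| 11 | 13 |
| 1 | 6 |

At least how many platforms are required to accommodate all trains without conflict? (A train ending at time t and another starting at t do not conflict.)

Count concurrent intervals with a sweep; the peak is the room count.
starts: [1, 6, 7, 11, 11, 11, 13, 17, 18, 18, 19, 21, 21]
ends:   [6, 8, 9, 13, 13, 16, 19, 20, 20, 21, 21, 22, 23]
s1→1 e6→0 s6→1 s7→2 e8→1 e9→0 s11→1 s11→2 s11→3 e13→2 e13→1 s13→2 e16→1 s17→2 s18→3 s18→4  — peak 4.

4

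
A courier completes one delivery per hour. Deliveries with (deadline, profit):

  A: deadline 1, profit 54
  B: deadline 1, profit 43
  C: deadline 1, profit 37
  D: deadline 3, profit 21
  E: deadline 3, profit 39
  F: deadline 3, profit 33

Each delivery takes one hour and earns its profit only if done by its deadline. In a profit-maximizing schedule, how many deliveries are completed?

3

Profit order: A=54 B=43 E=39 C=37 F=33 D=21
Assign: A→slot 1, B skipped, E→slot 3, C skipped, F→slot 2, D skipped.
Slots: [1:A] [2:F] [3:E]
3 of 6 scheduled.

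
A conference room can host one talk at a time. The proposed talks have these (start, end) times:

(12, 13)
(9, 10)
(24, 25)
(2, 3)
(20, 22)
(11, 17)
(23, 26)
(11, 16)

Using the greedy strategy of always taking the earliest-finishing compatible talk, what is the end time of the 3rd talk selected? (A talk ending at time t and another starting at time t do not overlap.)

13

By end time: (2,3), (9,10), (12,13), (11,16), (11,17), (20,22), (24,25), (23,26).
Pick (2,3); next start ≥ 3 → (9,10); next start ≥ 10 → (12,13); next start ≥ 13 → (20,22); next start ≥ 22 → (24,25).
Selected: (2,3) (9,10) (12,13) (20,22) (24,25)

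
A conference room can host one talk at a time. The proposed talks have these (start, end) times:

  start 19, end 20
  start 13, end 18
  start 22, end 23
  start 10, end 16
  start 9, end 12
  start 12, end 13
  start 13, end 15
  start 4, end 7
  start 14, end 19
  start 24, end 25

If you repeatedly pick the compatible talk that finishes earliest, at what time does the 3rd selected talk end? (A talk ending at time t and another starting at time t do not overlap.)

13

By end time: (4,7), (9,12), (12,13), (13,15), (10,16), (13,18), (14,19), (19,20), (22,23), (24,25).
Pick (4,7); next start ≥ 7 → (9,12); next start ≥ 12 → (12,13); next start ≥ 13 → (13,15); next start ≥ 15 → (19,20); next start ≥ 20 → (22,23); next start ≥ 23 → (24,25).
Selected: (4,7) (9,12) (12,13) (13,15) (19,20) (22,23) (24,25)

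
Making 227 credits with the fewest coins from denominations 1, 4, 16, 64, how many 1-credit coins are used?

3

Greedy: take as many of the largest coin as possible, then repeat with the remainder.
227 − 3×64→35 − 2×16→3 − 3×1→0
Count of 1: 3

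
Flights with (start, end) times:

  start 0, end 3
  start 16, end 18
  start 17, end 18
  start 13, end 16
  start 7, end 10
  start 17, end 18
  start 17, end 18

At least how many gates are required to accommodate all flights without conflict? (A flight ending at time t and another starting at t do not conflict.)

4

Events (time:±→running): 0:+→1 3:-→0 7:+→1 10:-→0 13:+→1 16:-→0 16:+→1 17:+→2 17:+→3 17:+→4 … peak 4.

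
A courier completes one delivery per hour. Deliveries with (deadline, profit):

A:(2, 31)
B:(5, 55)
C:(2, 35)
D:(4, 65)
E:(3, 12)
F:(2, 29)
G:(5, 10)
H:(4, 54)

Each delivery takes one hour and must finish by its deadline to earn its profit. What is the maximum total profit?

Take jobs in profit order; each goes to the latest open slot no later than its deadline.
Profit order: D=65 B=55 H=54 C=35 A=31 F=29 E=12 G=10
Assign: D→slot 4, B→slot 5, H→slot 3, C→slot 2, A→slot 1, F skipped, E skipped, G skipped.
Slots: [1:A] [2:C] [3:H] [4:D] [5:B]
Profit = 31 + 35 + 54 + 65 + 55 = 240

240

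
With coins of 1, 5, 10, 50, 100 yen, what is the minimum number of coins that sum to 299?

12

Use the largest denomination that fits, subtract, and repeat.
299 − 2×100→99 − 1×50→49 − 4×10→9 − 1×5→4 − 4×1→0
Total coins = 2 + 1 + 4 + 1 + 4 = 12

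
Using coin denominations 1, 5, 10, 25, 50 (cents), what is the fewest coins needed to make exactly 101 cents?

3

101 = 2×50 + 1×1
Total coins = 2 + 1 = 3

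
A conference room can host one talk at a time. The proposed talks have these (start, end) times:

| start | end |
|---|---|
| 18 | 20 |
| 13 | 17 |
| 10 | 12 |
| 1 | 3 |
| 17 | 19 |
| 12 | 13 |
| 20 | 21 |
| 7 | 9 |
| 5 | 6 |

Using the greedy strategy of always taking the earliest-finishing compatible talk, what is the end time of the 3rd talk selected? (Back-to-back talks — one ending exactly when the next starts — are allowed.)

9

Order by finish time; keep every interval that doesn't clash with the previous kept one.
Sorted by end: (1,3)  (5,6)  (7,9)  (10,12)  (12,13)  (13,17)  (17,19)  (18,20)  (20,21)
take (1,3); take (5,6); take (7,9); take (10,12); take (12,13); take (13,17); take (17,19); take (20,21).
Selected: (1,3) (5,6) (7,9) (10,12) (12,13) (13,17) (17,19) (20,21)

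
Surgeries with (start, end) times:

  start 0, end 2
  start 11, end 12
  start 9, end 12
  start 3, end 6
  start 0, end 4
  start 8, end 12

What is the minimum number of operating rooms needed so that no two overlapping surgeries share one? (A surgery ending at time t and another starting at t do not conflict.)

Events (time:±→running): 0:+→1 0:+→2 2:-→1 3:+→2 4:-→1 6:-→0 8:+→1 9:+→2 11:+→3 … peak 3.

3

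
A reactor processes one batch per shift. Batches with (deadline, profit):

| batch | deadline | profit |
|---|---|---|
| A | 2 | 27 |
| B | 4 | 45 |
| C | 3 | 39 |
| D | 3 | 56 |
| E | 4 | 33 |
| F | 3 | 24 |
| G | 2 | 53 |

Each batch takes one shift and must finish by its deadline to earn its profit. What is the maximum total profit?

193

Sort by profit descending; place each in the latest free slot ≤ its deadline.
By profit: D(d3,56), G(d2,53), B(d4,45), C(d3,39), E(d4,33), A(d2,27), F(d3,24)
D→slot 3; G→slot 2; B→slot 4; C→slot 1; E skipped; A skipped; F skipped.
Profit = 39 + 53 + 56 + 45 = 193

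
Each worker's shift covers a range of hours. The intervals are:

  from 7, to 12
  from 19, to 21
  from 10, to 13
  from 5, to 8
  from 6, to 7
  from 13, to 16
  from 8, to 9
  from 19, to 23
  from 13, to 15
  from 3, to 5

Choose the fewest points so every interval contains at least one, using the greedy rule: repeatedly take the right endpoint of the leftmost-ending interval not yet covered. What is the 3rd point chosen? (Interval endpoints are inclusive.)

Sort by right endpoint; whenever an interval is uncovered, place a point at its right end.
By right end: [3,5]  [6,7]  [5,8]  [8,9]  [7,12]  [10,13]  [13,15]  [13,16]  [19,21]  [19,23]
[3,5] uncovered → point at 5; [6,7] uncovered → point at 7; [8,9] uncovered → point at 9; [10,13] uncovered → point at 13; [19,21] uncovered → point at 21.
Points: 5, 7, 9, 13, 21 (5 total).

9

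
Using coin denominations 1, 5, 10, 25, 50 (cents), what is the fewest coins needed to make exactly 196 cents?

7

196 = 3×50 + 1×25 + 2×10 + 1×1
Total coins = 3 + 1 + 2 + 1 = 7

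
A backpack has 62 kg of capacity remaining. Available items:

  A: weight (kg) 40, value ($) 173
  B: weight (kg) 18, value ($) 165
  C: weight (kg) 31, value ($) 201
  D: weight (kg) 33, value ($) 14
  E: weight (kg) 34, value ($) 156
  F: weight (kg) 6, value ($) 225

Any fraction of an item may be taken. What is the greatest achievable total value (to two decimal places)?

623.12

Ratios (sorted): F 37.50, B 9.17, C 6.48, E 4.59, A 4.33, D 0.42
take F (6 @ 225); take B (18 @ 165); take C (31 @ 201); take 7/34 of E → 32.12. Capacity used 62/62.
Total value = 623.12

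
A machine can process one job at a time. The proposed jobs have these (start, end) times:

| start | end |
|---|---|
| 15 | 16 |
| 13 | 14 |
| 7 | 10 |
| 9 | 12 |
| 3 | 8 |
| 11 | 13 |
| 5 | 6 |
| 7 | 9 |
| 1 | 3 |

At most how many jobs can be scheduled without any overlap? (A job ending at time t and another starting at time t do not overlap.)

6

Sort by end time and greedily take each interval whose start is ≥ the last chosen end.
Sorted by end: (1,3)  (5,6)  (3,8)  (7,9)  (7,10)  (9,12)  (11,13)  (13,14)  (15,16)
take (1,3); take (5,6); take (7,9); skip (7,10); take (9,12); skip (11,13); take (13,14); take (15,16).
Selected 6 jobs.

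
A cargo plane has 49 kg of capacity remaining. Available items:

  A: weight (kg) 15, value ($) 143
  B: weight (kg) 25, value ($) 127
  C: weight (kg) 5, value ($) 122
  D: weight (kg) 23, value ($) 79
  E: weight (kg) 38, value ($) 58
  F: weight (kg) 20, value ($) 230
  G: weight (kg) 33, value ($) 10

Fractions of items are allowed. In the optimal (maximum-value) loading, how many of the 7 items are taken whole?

Ratios (sorted): C 24.40, F 11.50, A 9.53, B 5.08, D 3.43, E 1.53, G 0.30
take C (5 @ 122); take F (20 @ 230); take A (15 @ 143); take 9/25 of B → 45.72. Capacity used 49/49.
3 item(s) taken whole; one partial (take 9/25 of B).

3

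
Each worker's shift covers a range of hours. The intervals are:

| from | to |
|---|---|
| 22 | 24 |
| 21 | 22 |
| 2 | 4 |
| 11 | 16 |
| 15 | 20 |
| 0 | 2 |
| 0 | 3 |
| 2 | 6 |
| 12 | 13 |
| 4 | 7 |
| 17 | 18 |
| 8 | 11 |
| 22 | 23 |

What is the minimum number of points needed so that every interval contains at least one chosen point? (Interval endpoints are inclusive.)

6

Sort by right endpoint; whenever an interval is uncovered, place a point at its right end.
Sorted: [0,2] [0,3] [2,4] [2,6] [4,7] [8,11] [12,13] [11,16] [17,18] [15,20] [21,22] [22,23] [22,24]
{[0,2],[0,3],[2,4],[2,6]} hit by 2; {[4,7]} hit by 7; {[8,11]} hit by 11; {[12,13],[11,16]} hit by 13; {[17,18],[15,20]} hit by 18; {[21,22],[22,23],[22,24]} hit by 22.
Points: 2, 7, 11, 13, 18, 22 (6 total).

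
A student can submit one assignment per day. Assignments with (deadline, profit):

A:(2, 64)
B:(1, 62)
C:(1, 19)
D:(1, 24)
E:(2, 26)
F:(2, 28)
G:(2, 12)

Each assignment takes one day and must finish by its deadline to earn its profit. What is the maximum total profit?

By profit: A(d2,64), B(d1,62), F(d2,28), E(d2,26), D(d1,24), C(d1,19), G(d2,12)
A→slot 2; B→slot 1; F skipped; E skipped; D skipped; C skipped; G skipped.
Profit = 62 + 64 = 126

126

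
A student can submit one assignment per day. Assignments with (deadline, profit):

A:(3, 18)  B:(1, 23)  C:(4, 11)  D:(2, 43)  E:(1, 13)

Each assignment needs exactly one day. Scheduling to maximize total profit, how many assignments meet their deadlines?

Take jobs in profit order; each goes to the latest open slot no later than its deadline.
By profit: D(d2,43), B(d1,23), A(d3,18), E(d1,13), C(d4,11)
D→slot 2; B→slot 1; A→slot 3; E skipped; C→slot 4.
4 of 5 scheduled.

4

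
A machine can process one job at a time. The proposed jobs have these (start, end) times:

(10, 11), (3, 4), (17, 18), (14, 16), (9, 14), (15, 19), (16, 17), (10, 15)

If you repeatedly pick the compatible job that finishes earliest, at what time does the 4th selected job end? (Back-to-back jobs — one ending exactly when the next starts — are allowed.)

Greedy by earliest finish: after sorting by end time, pick each interval compatible with the last pick.
Sorted by end: (3,4)  (10,11)  (9,14)  (10,15)  (14,16)  (16,17)  (17,18)  (15,19)
take (3,4); take (10,11); take (14,16); take (16,17); take (17,18); skip (15,19).
Selected: (3,4) (10,11) (14,16) (16,17) (17,18)

17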